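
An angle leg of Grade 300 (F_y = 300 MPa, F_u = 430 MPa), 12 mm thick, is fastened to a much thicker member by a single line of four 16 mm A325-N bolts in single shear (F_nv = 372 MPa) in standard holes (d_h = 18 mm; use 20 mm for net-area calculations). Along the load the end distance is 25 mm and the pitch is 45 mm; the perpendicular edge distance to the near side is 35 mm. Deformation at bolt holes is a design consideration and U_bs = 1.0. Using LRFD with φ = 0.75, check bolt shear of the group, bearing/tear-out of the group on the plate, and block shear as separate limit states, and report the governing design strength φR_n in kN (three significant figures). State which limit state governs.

Bolt shear: A_b = π·16²/4 = 201.1 mm²; R_n = 372 × 201.1 × 4 × 1 / 1000 = 299.2 kN → 0.75 × 299.2 = 224 kN.
Bearing: edge l_c = 16, r_n = 99.07 kN; interior l_c = 27, r_n = 167.2 kN; R_n = 99.07 + 3·167.2 = 600.6 kN → 450 kN.
Block shear: A_gv = 1920, A_nv = 1080, A_nt = 300 mm²; R_n = min(0.6F_uA_nv, 0.6F_yA_gv) + U_bs·F_u·A_nt = 407.6 kN → 306 kN.
Bolt shear governs: 224 kN.

224 kN (bolt shear governs)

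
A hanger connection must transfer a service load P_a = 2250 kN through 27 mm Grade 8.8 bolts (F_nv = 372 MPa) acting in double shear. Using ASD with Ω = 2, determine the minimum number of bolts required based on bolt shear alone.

A_b = π·27²/4 = 572.6 mm².
Per-bolt allowable strength R_n/Ω = 372 × 572.6 × 2 / 1000 / 2 = 213 kN.
n ≥ 2250 / 213 = 10.56 → use 11 bolts.

11 bolts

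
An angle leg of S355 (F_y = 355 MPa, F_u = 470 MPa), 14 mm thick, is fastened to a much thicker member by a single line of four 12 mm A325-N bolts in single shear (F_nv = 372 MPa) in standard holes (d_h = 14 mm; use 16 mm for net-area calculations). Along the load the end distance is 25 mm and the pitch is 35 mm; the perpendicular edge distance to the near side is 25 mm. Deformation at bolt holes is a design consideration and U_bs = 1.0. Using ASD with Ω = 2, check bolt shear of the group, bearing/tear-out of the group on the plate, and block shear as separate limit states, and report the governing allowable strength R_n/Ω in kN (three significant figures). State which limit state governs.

84.1 kN (bolt shear governs)

Bolt shear: A_b = π·12²/4 = 113.1 mm²; R_n = 372 × 113.1 × 4 × 1 / 1000 = 168.3 kN → 168.3 / 2 = 84.1 kN.
Bearing: edge l_c = 18, r_n = 142.1 kN; interior l_c = 21, r_n = 165.8 kN; R_n = 142.1 + 3·165.8 = 639.6 kN → 320 kN.
Block shear: A_gv = 1820, A_nv = 1036, A_nt = 238 mm²; R_n = min(0.6F_uA_nv, 0.6F_yA_gv) + U_bs·F_u·A_nt = 404 kN → 202 kN.
Bolt shear governs: 84.1 kN.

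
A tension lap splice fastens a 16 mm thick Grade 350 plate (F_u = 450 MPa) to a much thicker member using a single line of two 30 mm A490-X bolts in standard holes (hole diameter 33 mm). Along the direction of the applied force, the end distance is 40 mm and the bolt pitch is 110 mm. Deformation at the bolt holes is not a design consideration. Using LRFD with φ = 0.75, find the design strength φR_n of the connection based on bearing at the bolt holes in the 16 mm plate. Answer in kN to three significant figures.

676 kN

Per bolt r_n = 1.5 l_c t F_u ≤ 3.0 d t F_u; upper limit = 3.0 × 30 × 16 × 450 / 1000 = 648 kN.
Edge bolt: l_c = 40 − 33/2 = 23.5 mm → 1.5 × 23.5 × 16 × 450 / 1000 = 253.8 → r_n = 253.8 kN.
Interior bolts: l_c = 110 − 33 = 77 mm → 1.5 × 77 × 16 × 450 / 1000 = 831.6 → r_n = 648 kN.
R_n = 1 × 253.8 + 1 × 648 = 901.8 kN.
Design strength φR_n = 0.75 × 901.8 = 676 kN.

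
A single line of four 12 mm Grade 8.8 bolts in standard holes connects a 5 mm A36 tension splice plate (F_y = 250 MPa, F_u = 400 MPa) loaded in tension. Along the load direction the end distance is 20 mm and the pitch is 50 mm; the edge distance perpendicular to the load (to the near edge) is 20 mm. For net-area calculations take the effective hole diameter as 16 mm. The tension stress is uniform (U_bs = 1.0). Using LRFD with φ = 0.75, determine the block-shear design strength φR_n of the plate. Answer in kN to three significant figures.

Shear plane L_v = 20 + 3·50 = 170 mm; A_gv = 170 × 5 = 850 mm².
A_nv = (170 − 3.5·16) × 5 = 570 mm².
A_nt = (20 − 0.5·16) × 5 = 60 mm².
0.6 F_u A_nv = 136.8 kN; 0.6 F_y A_gv = 127.5 kN → shear yielding governs the shear term.
R_n = 127.5 + 1.0 × 400 × 60 / 1000 = 151.5 kN.
Design strength φR_n = 0.75 × 151.5 = 114 kN.

114 kN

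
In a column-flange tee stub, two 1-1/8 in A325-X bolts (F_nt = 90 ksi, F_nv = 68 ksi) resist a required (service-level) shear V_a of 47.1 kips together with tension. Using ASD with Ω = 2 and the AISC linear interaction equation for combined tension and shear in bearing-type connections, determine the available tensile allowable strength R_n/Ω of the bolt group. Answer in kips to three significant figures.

54 kips

A_b = π·1.125²/4 = 0.994 in²; f_rv = 47.1 / (2 × 0.994) = 23.69 ksi.
F'_nt = 1.3 F_nt − (Ω F_nt / F_nv) f_rv = 1.3·90 − (2·90/68)·23.69 = 54.29 ksi, capped at F_nt → F'_nt = 54.29 ksi.
R_n = F'_nt · A_b · n = 54.29 × 0.994 × 2 = 107.9 kips.
Allowable strength R_n/Ω = 107.9 / 2 = 54 kips.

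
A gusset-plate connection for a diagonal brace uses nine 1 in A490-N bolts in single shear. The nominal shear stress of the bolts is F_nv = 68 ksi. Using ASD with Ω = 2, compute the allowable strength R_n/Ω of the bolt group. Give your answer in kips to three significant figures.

240 kips

A_b = π × 1² / 4 = 0.7854 in².
R_n = F_nv · A_b · n · n_s = 68 × 0.7854 × 9 × 1 = 480.7 kips.
Allowable strength R_n/Ω = 480.7 / 2 = 240 kips.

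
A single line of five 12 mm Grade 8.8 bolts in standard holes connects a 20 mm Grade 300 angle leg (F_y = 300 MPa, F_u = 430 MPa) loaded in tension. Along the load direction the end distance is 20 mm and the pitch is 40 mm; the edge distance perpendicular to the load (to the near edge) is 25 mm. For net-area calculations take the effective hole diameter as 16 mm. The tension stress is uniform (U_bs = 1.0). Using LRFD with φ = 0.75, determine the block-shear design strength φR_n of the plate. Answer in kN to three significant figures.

Shear plane L_v = 20 + 4·40 = 180 mm; A_gv = 180 × 20 = 3600 mm².
A_nv = (180 − 4.5·16) × 20 = 2160 mm².
A_nt = (25 − 0.5·16) × 20 = 340 mm².
0.6 F_u A_nv = 557.3 kN; 0.6 F_y A_gv = 648 kN → shear rupture governs the shear term.
R_n = 557.3 + 1.0 × 430 × 340 / 1000 = 703.5 kN.
Design strength φR_n = 0.75 × 703.5 = 528 kN.

528 kN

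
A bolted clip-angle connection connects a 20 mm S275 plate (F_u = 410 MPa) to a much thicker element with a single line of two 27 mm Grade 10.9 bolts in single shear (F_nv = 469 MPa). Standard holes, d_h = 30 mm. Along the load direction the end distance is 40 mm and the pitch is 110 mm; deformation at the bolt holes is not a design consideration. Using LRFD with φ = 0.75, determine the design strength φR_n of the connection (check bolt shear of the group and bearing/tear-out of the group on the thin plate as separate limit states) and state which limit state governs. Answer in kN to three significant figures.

Bolt shear: A_b = π·27²/4 = 572.6 mm²; R_n = 469 × 572.6 × 2 × 1 / 1000 = 537.1 kN → 0.75 × 537.1 = 403 kN.
Bearing (1.5 l_c t F_u ≤ 3.0 d t F_u): upper limit = 3.0·27·20·410 / 1000 = 664.2 kN.
  Edge l_c = 40 − 30/2 = 25 → r_n = 307.5 kN; interior l_c = 110 − 30 = 80 → r_n = 664.2 kN.
  R_n,bearing = 1·307.5 + 1·664.2 = 971.7 kN → 0.75 × 971.7 = 729 kN.
Bolt shear governs: 403 kN.

403 kN (bolt shear governs)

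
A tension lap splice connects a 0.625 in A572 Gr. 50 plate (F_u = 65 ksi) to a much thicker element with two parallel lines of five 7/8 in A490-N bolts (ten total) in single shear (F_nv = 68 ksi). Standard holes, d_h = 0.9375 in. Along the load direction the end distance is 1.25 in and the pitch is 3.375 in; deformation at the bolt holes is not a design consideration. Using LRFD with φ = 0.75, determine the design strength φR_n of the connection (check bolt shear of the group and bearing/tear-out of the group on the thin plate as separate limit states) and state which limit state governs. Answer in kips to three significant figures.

307 kips (bolt shear governs)

Bolt shear: A_b = π·0.875²/4 = 0.6013 in²; R_n = 68 × 0.6013 × 10 × 1 = 408.9 kips → 0.75 × 408.9 = 307 kips.
Bearing (1.5 l_c t F_u ≤ 3.0 d t F_u): upper limit = 3.0·0.875·0.625·65 = 106.6 kips.
  Edge l_c = 1.25 − 0.9375/2 = 0.7812 → r_n = 47.61 kips; interior l_c = 3.375 − 0.9375 = 2.438 → r_n = 106.6 kips.
  R_n,bearing = 2·47.61 + 8·106.6 = 948.3 kips → 0.75 × 948.3 = 711 kips.
Bolt shear governs: 307 kips.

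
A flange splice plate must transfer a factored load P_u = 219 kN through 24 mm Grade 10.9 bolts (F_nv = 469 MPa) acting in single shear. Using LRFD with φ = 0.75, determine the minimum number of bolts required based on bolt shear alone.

A_b = π·24²/4 = 452.4 mm².
Per-bolt design strength φR_n = 0.75 × 469 × 452.4 × 1 / 1000 = 159.1 kN.
n ≥ 219 / 159.1 = 1.376 → use 2 bolts.

2 bolts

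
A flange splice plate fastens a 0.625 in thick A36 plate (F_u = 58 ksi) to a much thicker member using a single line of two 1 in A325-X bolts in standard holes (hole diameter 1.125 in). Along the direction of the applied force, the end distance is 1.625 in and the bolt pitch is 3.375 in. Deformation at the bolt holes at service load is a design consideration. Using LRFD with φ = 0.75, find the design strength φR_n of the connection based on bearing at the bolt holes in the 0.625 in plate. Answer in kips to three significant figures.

Per bolt r_n = 1.2 l_c t F_u ≤ 2.4 d t F_u; upper limit = 2.4 × 1 × 0.625 × 58 = 87 kips.
Edge bolt: l_c = 1.625 − 1.125/2 = 1.062 in → 1.2 × 1.062 × 0.625 × 58 = 46.22 → r_n = 46.22 kips.
Interior bolts: l_c = 3.375 − 1.125 = 2.25 in → 1.2 × 2.25 × 0.625 × 58 = 97.87 → r_n = 87 kips.
R_n = 1 × 46.22 + 1 × 87 = 133.2 kips.
Design strength φR_n = 0.75 × 133.2 = 99.9 kips.

99.9 kips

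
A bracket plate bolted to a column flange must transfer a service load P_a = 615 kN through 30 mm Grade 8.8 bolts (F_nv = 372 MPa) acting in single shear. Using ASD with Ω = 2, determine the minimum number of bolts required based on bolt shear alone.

A_b = π·30²/4 = 706.9 mm².
Per-bolt allowable strength R_n/Ω = 372 × 706.9 × 1 / 1000 / 2 = 131.5 kN.
n ≥ 615 / 131.5 = 4.678 → use 5 bolts.

5 bolts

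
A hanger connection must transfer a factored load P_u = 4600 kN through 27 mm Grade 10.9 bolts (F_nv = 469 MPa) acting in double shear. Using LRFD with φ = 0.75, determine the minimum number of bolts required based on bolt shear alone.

A_b = π·27²/4 = 572.6 mm².
Per-bolt design strength φR_n = 0.75 × 469 × 572.6 × 2 / 1000 = 402.8 kN.
n ≥ 4600 / 402.8 = 11.42 → use 12 bolts.

12 bolts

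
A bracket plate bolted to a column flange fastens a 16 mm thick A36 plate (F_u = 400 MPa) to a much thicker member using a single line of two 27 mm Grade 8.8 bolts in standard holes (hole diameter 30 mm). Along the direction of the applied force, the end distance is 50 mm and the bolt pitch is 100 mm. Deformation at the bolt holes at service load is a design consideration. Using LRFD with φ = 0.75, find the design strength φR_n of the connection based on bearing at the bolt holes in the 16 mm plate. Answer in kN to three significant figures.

Per bolt r_n = 1.2 l_c t F_u ≤ 2.4 d t F_u; upper limit = 2.4 × 27 × 16 × 400 / 1000 = 414.7 kN.
Edge bolt: l_c = 50 − 30/2 = 35 mm → 1.2 × 35 × 16 × 400 / 1000 = 268.8 → r_n = 268.8 kN.
Interior bolts: l_c = 100 − 30 = 70 mm → 1.2 × 70 × 16 × 400 / 1000 = 537.6 → r_n = 414.7 kN.
R_n = 1 × 268.8 + 1 × 414.7 = 683.5 kN.
Design strength φR_n = 0.75 × 683.5 = 513 kN.

513 kN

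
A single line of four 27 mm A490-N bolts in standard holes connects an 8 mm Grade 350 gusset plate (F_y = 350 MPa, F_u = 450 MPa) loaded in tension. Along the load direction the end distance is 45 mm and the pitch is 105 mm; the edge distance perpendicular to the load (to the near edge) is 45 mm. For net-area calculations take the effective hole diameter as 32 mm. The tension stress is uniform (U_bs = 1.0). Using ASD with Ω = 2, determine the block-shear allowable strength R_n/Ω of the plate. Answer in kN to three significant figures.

320 kN

Shear plane L_v = 45 + 3·105 = 360 mm; A_gv = 360 × 8 = 2880 mm².
A_nv = (360 − 3.5·32) × 8 = 1984 mm².
A_nt = (45 − 0.5·32) × 8 = 232 mm².
0.6 F_u A_nv = 535.7 kN; 0.6 F_y A_gv = 604.8 kN → shear rupture governs the shear term.
R_n = 535.7 + 1.0 × 450 × 232 / 1000 = 640.1 kN.
Allowable strength R_n/Ω = 640.1 / 2 = 320 kN.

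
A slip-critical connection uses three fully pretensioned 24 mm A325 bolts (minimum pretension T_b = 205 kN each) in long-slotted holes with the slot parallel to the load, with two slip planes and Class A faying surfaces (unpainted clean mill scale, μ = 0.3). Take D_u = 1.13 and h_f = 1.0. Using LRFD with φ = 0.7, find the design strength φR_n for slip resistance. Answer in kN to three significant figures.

292 kN

R_n = μ · D_u · h_f · T_b · n_s · n_b = 0.3 × 1.13 × 1.0 × 205 × 2 × 3 = 417 kN.
Design strength φR_n = 0.7 × 417 = 292 kN.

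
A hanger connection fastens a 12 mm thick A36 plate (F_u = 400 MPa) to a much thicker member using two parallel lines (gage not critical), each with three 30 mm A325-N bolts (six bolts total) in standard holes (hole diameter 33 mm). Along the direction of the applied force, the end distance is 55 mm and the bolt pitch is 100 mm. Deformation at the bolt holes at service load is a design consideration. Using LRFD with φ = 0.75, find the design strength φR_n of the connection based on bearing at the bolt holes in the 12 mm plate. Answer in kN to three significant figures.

1370 kN

Per bolt r_n = 1.2 l_c t F_u ≤ 2.4 d t F_u; upper limit = 2.4 × 30 × 12 × 400 / 1000 = 345.6 kN.
Edge bolt: l_c = 55 − 33/2 = 38.5 mm → 1.2 × 38.5 × 12 × 400 / 1000 = 221.8 → r_n = 221.8 kN.
Interior bolts: l_c = 100 − 33 = 67 mm → 1.2 × 67 × 12 × 400 / 1000 = 385.9 → r_n = 345.6 kN.
R_n = 2 × 221.8 + 4 × 345.6 = 1826 kN.
Design strength φR_n = 0.75 × 1826 = 1370 kN.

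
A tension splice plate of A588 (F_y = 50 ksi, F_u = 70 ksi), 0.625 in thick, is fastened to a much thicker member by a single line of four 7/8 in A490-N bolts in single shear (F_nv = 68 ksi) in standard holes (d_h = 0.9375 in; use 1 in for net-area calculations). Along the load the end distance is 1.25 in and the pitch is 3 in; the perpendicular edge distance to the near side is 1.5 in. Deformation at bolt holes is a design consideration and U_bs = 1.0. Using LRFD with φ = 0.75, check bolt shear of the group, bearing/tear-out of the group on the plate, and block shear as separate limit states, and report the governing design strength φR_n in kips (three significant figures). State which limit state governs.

Bolt shear: A_b = π·0.875²/4 = 0.6013 in²; R_n = 68 × 0.6013 × 4 × 1 = 163.6 kips → 0.75 × 163.6 = 123 kips.
Bearing: edge l_c = 0.7812, r_n = 41.02 kips; interior l_c = 2.062, r_n = 91.88 kips; R_n = 41.02 + 3·91.88 = 316.6 kips → 237 kips.
Block shear: A_gv = 6.406, A_nv = 4.219, A_nt = 0.625 in²; R_n = min(0.6F_uA_nv, 0.6F_yA_gv) + U_bs·F_u·A_nt = 220.9 kips → 166 kips.
Bolt shear governs: 123 kips.

123 kips (bolt shear governs)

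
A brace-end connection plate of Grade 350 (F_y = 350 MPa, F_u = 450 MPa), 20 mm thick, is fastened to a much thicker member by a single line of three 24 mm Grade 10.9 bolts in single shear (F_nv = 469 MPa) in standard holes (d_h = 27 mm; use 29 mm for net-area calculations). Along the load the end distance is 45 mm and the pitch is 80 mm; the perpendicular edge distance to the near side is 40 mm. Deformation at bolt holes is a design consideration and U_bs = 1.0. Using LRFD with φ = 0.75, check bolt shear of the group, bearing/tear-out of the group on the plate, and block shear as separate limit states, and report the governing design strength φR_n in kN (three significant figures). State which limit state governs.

477 kN (bolt shear governs)

Bolt shear: A_b = π·24²/4 = 452.4 mm²; R_n = 469 × 452.4 × 3 × 1 / 1000 = 636.5 kN → 0.75 × 636.5 = 477 kN.
Bearing: edge l_c = 31.5, r_n = 340.2 kN; interior l_c = 53, r_n = 518.4 kN; R_n = 340.2 + 2·518.4 = 1377 kN → 1030 kN.
Block shear: A_gv = 4100, A_nv = 2650, A_nt = 510 mm²; R_n = min(0.6F_uA_nv, 0.6F_yA_gv) + U_bs·F_u·A_nt = 945 kN → 709 kN.
Bolt shear governs: 477 kN.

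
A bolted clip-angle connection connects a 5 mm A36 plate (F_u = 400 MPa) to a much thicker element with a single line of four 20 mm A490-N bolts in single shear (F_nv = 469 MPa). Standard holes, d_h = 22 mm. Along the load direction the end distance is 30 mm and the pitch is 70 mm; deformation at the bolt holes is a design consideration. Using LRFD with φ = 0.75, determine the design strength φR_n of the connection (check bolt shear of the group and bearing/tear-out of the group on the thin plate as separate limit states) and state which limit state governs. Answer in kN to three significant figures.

Bolt shear: A_b = π·20²/4 = 314.2 mm²; R_n = 469 × 314.2 × 4 × 1 / 1000 = 589.4 kN → 0.75 × 589.4 = 442 kN.
Bearing (1.2 l_c t F_u ≤ 2.4 d t F_u): upper limit = 2.4·20·5·400 / 1000 = 96 kN.
  Edge l_c = 30 − 22/2 = 19 → r_n = 45.6 kN; interior l_c = 70 − 22 = 48 → r_n = 96 kN.
  R_n,bearing = 1·45.6 + 3·96 = 333.6 kN → 0.75 × 333.6 = 250 kN.
Bearing governs: 250 kN.

250 kN (bearing governs)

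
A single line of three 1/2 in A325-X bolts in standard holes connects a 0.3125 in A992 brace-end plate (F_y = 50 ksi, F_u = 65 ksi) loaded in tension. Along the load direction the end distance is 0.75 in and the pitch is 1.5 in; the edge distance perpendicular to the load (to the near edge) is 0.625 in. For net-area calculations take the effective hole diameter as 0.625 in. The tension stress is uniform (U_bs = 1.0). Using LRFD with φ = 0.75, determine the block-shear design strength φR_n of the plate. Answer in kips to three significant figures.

Shear plane L_v = 0.75 + 2·1.5 = 3.75 in; A_gv = 3.75 × 0.3125 = 1.172 in².
A_nv = (3.75 − 2.5·0.625) × 0.3125 = 0.6836 in².
A_nt = (0.625 − 0.5·0.625) × 0.3125 = 0.09766 in².
0.6 F_u A_nv = 26.66 kips; 0.6 F_y A_gv = 35.16 kips → shear rupture governs the shear term.
R_n = 26.66 + 1.0 × 65 × 0.09766 = 33.01 kips.
Design strength φR_n = 0.75 × 33.01 = 24.8 kips.

24.8 kips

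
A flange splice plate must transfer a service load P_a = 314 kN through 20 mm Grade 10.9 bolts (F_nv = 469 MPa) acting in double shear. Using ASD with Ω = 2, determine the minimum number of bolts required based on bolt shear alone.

3 bolts

A_b = π·20²/4 = 314.2 mm².
Per-bolt allowable strength R_n/Ω = 469 × 314.2 × 2 / 1000 / 2 = 147.3 kN.
n ≥ 314 / 147.3 = 2.131 → use 3 bolts.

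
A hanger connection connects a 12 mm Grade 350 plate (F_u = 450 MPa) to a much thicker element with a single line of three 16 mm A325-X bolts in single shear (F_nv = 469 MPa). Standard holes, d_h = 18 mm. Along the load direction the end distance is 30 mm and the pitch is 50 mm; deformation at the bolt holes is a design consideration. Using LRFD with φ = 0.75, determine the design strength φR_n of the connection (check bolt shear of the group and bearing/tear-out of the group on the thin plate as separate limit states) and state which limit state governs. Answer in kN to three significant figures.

212 kN (bolt shear governs)

Bolt shear: A_b = π·16²/4 = 201.1 mm²; R_n = 469 × 201.1 × 3 × 1 / 1000 = 282.9 kN → 0.75 × 282.9 = 212 kN.
Bearing (1.2 l_c t F_u ≤ 2.4 d t F_u): upper limit = 2.4·16·12·450 / 1000 = 207.4 kN.
  Edge l_c = 30 − 18/2 = 21 → r_n = 136.1 kN; interior l_c = 50 − 18 = 32 → r_n = 207.4 kN.
  R_n,bearing = 1·136.1 + 2·207.4 = 550.8 kN → 0.75 × 550.8 = 413 kN.
Bolt shear governs: 212 kN.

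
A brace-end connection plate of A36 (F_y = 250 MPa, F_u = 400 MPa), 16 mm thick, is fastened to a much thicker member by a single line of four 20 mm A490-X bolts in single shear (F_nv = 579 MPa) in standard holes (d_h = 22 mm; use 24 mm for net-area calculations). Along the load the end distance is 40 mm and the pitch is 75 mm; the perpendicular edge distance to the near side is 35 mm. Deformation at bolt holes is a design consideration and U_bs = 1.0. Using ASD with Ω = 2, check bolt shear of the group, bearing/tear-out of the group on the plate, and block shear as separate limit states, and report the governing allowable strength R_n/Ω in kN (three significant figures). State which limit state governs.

Bolt shear: A_b = π·20²/4 = 314.2 mm²; R_n = 579 × 314.2 × 4 × 1 / 1000 = 727.6 kN → 727.6 / 2 = 364 kN.
Bearing: edge l_c = 29, r_n = 222.7 kN; interior l_c = 53, r_n = 307.2 kN; R_n = 222.7 + 3·307.2 = 1144 kN → 572 kN.
Block shear: A_gv = 4240, A_nv = 2896, A_nt = 368 mm²; R_n = min(0.6F_uA_nv, 0.6F_yA_gv) + U_bs·F_u·A_nt = 783.2 kN → 392 kN.
Bolt shear governs: 364 kN.

364 kN (bolt shear governs)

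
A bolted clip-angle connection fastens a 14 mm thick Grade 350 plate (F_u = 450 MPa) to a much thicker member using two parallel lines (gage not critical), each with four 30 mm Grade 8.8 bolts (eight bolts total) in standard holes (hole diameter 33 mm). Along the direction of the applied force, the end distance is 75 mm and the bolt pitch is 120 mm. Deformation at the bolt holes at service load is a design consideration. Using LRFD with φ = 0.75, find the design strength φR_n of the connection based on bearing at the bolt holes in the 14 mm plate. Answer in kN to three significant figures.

2700 kN

Per bolt r_n = 1.2 l_c t F_u ≤ 2.4 d t F_u; upper limit = 2.4 × 30 × 14 × 450 / 1000 = 453.6 kN.
Edge bolt: l_c = 75 − 33/2 = 58.5 mm → 1.2 × 58.5 × 14 × 450 / 1000 = 442.3 → r_n = 442.3 kN.
Interior bolts: l_c = 120 − 33 = 87 mm → 1.2 × 87 × 14 × 450 / 1000 = 657.7 → r_n = 453.6 kN.
R_n = 2 × 442.3 + 6 × 453.6 = 3606 kN.
Design strength φR_n = 0.75 × 3606 = 2700 kN.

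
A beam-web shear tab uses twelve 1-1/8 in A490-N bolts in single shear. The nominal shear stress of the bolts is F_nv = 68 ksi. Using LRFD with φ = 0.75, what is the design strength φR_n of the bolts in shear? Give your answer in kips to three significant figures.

A_b = π × 1.125² / 4 = 0.994 in².
R_n = F_nv · A_b · n · n_s = 68 × 0.994 × 12 × 1 = 811.1 kips.
Design strength φR_n = 0.75 × 811.1 = 608 kips.

608 kips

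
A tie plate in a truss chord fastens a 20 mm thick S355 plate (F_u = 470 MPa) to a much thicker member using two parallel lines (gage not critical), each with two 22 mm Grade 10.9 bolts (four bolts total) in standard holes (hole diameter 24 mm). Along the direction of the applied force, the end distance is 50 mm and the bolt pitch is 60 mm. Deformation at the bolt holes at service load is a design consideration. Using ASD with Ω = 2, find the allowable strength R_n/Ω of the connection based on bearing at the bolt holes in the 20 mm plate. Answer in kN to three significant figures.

Per bolt r_n = 1.2 l_c t F_u ≤ 2.4 d t F_u; upper limit = 2.4 × 22 × 20 × 470 / 1000 = 496.3 kN.
Edge bolt: l_c = 50 − 24/2 = 38 mm → 1.2 × 38 × 20 × 470 / 1000 = 428.6 → r_n = 428.6 kN.
Interior bolts: l_c = 60 − 24 = 36 mm → 1.2 × 36 × 20 × 470 / 1000 = 406.1 → r_n = 406.1 kN.
R_n = 2 × 428.6 + 2 × 406.1 = 1669 kN.
Allowable strength R_n/Ω = 1669 / 2 = 835 kN.

835 kN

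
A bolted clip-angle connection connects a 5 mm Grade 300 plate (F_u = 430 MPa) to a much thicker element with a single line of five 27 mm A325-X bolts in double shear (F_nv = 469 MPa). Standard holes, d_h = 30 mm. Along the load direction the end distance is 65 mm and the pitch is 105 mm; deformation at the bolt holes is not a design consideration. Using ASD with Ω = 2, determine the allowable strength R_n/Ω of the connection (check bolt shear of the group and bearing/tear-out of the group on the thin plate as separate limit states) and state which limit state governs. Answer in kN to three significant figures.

429 kN (bearing governs)

Bolt shear: A_b = π·27²/4 = 572.6 mm²; R_n = 469 × 572.6 × 5 × 2 / 1000 = 2685 kN → 2685 / 2 = 1340 kN.
Bearing (1.5 l_c t F_u ≤ 3.0 d t F_u): upper limit = 3.0·27·5·430 / 1000 = 174.2 kN.
  Edge l_c = 65 − 30/2 = 50 → r_n = 161.2 kN; interior l_c = 105 − 30 = 75 → r_n = 174.2 kN.
  R_n,bearing = 1·161.2 + 4·174.2 = 857.9 kN → 857.9 / 2 = 429 kN.
Bearing governs: 429 kN.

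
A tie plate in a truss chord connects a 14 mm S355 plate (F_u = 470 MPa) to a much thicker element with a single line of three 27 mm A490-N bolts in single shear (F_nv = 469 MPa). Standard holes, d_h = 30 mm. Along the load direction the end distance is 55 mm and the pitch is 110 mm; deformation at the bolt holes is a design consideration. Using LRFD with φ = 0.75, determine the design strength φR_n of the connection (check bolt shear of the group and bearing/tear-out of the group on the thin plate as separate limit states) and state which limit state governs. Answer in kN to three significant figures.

Bolt shear: A_b = π·27²/4 = 572.6 mm²; R_n = 469 × 572.6 × 3 × 1 / 1000 = 805.6 kN → 0.75 × 805.6 = 604 kN.
Bearing (1.2 l_c t F_u ≤ 2.4 d t F_u): upper limit = 2.4·27·14·470 / 1000 = 426.4 kN.
  Edge l_c = 55 − 30/2 = 40 → r_n = 315.8 kN; interior l_c = 110 − 30 = 80 → r_n = 426.4 kN.
  R_n,bearing = 1·315.8 + 2·426.4 = 1169 kN → 0.75 × 1169 = 876 kN.
Bolt shear governs: 604 kN.

604 kN (bolt shear governs)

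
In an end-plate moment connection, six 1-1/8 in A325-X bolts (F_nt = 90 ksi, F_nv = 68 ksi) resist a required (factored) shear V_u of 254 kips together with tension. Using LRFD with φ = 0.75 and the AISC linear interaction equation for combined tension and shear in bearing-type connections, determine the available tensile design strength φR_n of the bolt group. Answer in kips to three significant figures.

187 kips

A_b = π·1.125²/4 = 0.994 in²; f_rv = 254 / (6 × 0.994) = 42.59 ksi.
F'_nt = 1.3 F_nt − (F_nt / φF_nv) f_rv = 1.3·90 − (90/(0.75·68))·42.59 = 41.84 ksi, capped at F_nt → F'_nt = 41.84 ksi.
R_n = F'_nt · A_b · n = 41.84 × 0.994 × 6 = 249.6 kips.
Design strength φR_n = 0.75 × 249.6 = 187 kips.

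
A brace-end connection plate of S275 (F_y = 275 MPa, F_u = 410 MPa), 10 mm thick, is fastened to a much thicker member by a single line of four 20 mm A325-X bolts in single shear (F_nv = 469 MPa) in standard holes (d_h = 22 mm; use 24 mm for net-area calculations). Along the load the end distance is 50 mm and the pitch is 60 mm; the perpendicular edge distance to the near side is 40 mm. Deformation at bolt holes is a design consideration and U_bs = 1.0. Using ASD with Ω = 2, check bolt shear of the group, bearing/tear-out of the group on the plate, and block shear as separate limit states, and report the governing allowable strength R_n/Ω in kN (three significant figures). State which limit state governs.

Bolt shear: A_b = π·20²/4 = 314.2 mm²; R_n = 469 × 314.2 × 4 × 1 / 1000 = 589.4 kN → 589.4 / 2 = 295 kN.
Bearing: edge l_c = 39, r_n = 191.9 kN; interior l_c = 38, r_n = 187 kN; R_n = 191.9 + 3·187 = 752.8 kN → 376 kN.
Block shear: A_gv = 2300, A_nv = 1460, A_nt = 280 mm²; R_n = min(0.6F_uA_nv, 0.6F_yA_gv) + U_bs·F_u·A_nt = 474 kN → 237 kN.
Block shear governs: 237 kN.

237 kN (block shear governs)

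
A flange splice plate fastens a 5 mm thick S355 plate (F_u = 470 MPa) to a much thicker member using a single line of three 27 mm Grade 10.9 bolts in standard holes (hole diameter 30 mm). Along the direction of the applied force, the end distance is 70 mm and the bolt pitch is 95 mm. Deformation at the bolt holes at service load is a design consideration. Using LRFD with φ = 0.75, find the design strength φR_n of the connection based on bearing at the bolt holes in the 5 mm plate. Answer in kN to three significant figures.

343 kN

Per bolt r_n = 1.2 l_c t F_u ≤ 2.4 d t F_u; upper limit = 2.4 × 27 × 5 × 470 / 1000 = 152.3 kN.
Edge bolt: l_c = 70 − 30/2 = 55 mm → 1.2 × 55 × 5 × 470 / 1000 = 155.1 → r_n = 152.3 kN.
Interior bolts: l_c = 95 − 30 = 65 mm → 1.2 × 65 × 5 × 470 / 1000 = 183.3 → r_n = 152.3 kN.
R_n = 1 × 152.3 + 2 × 152.3 = 456.8 kN.
Design strength φR_n = 0.75 × 456.8 = 343 kN.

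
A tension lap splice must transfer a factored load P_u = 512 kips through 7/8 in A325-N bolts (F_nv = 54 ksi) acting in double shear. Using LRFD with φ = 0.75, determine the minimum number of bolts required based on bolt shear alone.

11 bolts

A_b = π·0.875²/4 = 0.6013 in².
Per-bolt design strength φR_n = 0.75 × 54 × 0.6013 × 2 = 48.71 kips.
n ≥ 512 / 48.71 = 10.51 → use 11 bolts.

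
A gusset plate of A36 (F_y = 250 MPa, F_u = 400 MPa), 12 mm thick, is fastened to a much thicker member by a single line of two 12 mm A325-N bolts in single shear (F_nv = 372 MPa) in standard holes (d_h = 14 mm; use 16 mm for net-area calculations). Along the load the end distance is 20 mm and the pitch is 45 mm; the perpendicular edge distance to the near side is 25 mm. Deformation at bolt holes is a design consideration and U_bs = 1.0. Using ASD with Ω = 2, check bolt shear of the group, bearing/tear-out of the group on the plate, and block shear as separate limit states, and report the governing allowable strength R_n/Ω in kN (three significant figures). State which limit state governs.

42.1 kN (bolt shear governs)

Bolt shear: A_b = π·12²/4 = 113.1 mm²; R_n = 372 × 113.1 × 2 × 1 / 1000 = 84.14 kN → 84.14 / 2 = 42.1 kN.
Bearing: edge l_c = 13, r_n = 74.88 kN; interior l_c = 31, r_n = 138.2 kN; R_n = 74.88 + 1·138.2 = 213.1 kN → 107 kN.
Block shear: A_gv = 780, A_nv = 492, A_nt = 204 mm²; R_n = min(0.6F_uA_nv, 0.6F_yA_gv) + U_bs·F_u·A_nt = 198.6 kN → 99.3 kN.
Bolt shear governs: 42.1 kN.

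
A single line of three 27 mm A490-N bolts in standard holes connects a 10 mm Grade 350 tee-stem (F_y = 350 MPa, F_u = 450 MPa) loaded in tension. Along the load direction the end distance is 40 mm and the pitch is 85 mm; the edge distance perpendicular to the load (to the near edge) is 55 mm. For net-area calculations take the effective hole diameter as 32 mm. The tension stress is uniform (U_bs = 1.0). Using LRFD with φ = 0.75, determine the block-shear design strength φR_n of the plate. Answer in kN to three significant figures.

Shear plane L_v = 40 + 2·85 = 210 mm; A_gv = 210 × 10 = 2100 mm².
A_nv = (210 − 2.5·32) × 10 = 1300 mm².
A_nt = (55 − 0.5·32) × 10 = 390 mm².
0.6 F_u A_nv = 351 kN; 0.6 F_y A_gv = 441 kN → shear rupture governs the shear term.
R_n = 351 + 1.0 × 450 × 390 / 1000 = 526.5 kN.
Design strength φR_n = 0.75 × 526.5 = 395 kN.

395 kN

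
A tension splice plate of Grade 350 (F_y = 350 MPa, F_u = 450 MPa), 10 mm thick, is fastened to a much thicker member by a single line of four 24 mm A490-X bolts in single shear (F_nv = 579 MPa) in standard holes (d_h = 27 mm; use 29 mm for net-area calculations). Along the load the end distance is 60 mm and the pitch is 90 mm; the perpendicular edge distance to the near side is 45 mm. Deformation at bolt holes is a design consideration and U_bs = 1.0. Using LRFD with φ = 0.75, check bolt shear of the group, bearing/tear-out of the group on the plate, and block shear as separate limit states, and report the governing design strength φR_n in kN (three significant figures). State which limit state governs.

Bolt shear: A_b = π·24²/4 = 452.4 mm²; R_n = 579 × 452.4 × 4 × 1 / 1000 = 1048 kN → 0.75 × 1048 = 786 kN.
Bearing: edge l_c = 46.5, r_n = 251.1 kN; interior l_c = 63, r_n = 259.2 kN; R_n = 251.1 + 3·259.2 = 1029 kN → 772 kN.
Block shear: A_gv = 3300, A_nv = 2285, A_nt = 305 mm²; R_n = min(0.6F_uA_nv, 0.6F_yA_gv) + U_bs·F_u·A_nt = 754.2 kN → 566 kN.
Block shear governs: 566 kN.

566 kN (block shear governs)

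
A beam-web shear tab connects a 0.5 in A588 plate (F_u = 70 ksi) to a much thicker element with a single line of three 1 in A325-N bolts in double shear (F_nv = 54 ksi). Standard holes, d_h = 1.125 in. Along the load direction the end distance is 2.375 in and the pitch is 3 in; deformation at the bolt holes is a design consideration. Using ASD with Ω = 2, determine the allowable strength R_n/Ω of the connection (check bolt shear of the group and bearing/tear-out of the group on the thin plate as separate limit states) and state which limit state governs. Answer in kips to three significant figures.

117 kips (bearing governs)

Bolt shear: A_b = π·1²/4 = 0.7854 in²; R_n = 54 × 0.7854 × 3 × 2 = 254.5 kips → 254.5 / 2 = 127 kips.
Bearing (1.2 l_c t F_u ≤ 2.4 d t F_u): upper limit = 2.4·1·0.5·70 = 84 kips.
  Edge l_c = 2.375 − 1.125/2 = 1.812 → r_n = 76.12 kips; interior l_c = 3 − 1.125 = 1.875 → r_n = 78.75 kips.
  R_n,bearing = 1·76.12 + 2·78.75 = 233.6 kips → 233.6 / 2 = 117 kips.
Bearing governs: 117 kips.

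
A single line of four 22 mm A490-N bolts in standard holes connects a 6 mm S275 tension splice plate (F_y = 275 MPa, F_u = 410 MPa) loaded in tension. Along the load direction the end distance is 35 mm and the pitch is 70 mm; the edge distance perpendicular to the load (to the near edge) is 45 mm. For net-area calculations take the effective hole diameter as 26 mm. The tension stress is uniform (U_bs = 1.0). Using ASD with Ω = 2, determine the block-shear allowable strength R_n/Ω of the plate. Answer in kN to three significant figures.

Shear plane L_v = 35 + 3·70 = 245 mm; A_gv = 245 × 6 = 1470 mm².
A_nv = (245 − 3.5·26) × 6 = 924 mm².
A_nt = (45 − 0.5·26) × 6 = 192 mm².
0.6 F_u A_nv = 227.3 kN; 0.6 F_y A_gv = 242.6 kN → shear rupture governs the shear term.
R_n = 227.3 + 1.0 × 410 × 192 / 1000 = 306 kN.
Allowable strength R_n/Ω = 306 / 2 = 153 kN.

153 kN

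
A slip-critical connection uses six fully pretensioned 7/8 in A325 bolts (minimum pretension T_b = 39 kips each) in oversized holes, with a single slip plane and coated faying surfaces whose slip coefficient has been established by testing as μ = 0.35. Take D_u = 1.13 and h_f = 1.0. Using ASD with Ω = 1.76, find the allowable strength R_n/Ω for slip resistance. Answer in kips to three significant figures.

52.6 kips

R_n = μ · D_u · h_f · T_b · n_s · n_b = 0.35 × 1.13 × 1.0 × 39 × 1 × 6 = 92.55 kips.
Allowable strength R_n/Ω = 92.55 / 1.76 = 52.6 kips.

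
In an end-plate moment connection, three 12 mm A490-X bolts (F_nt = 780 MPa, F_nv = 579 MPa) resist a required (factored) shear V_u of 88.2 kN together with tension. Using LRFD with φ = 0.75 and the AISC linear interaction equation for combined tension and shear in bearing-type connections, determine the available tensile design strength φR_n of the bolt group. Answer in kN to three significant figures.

A_b = π·12²/4 = 113.1 mm²; f_rv = 88.2 × 1000 / (3 × 113.1) = 260 MPa.
F'_nt = 1.3 F_nt − (F_nt / φF_nv) f_rv = 1.3·780 − (780/(0.75·579))·260 = 547.1 MPa, capped at F_nt → F'_nt = 547.1 MPa.
R_n = F'_nt · A_b · n = 547.1 × 113.1 × 3 / 1000 = 185.6 kN.
Design strength φR_n = 0.75 × 185.6 = 139 kN.

139 kN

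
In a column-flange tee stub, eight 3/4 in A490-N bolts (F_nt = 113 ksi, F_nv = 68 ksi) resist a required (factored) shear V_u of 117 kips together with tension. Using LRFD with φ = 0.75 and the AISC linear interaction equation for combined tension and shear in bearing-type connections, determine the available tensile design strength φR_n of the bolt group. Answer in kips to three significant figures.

195 kips

A_b = π·0.75²/4 = 0.4418 in²; f_rv = 117 / (8 × 0.4418) = 33.1 ksi.
F'_nt = 1.3 F_nt − (F_nt / φF_nv) f_rv = 1.3·113 − (113/(0.75·68))·33.1 = 73.55 ksi, capped at F_nt → F'_nt = 73.55 ksi.
R_n = F'_nt · A_b · n = 73.55 × 0.4418 × 8 = 260 kips.
Design strength φR_n = 0.75 × 260 = 195 kips.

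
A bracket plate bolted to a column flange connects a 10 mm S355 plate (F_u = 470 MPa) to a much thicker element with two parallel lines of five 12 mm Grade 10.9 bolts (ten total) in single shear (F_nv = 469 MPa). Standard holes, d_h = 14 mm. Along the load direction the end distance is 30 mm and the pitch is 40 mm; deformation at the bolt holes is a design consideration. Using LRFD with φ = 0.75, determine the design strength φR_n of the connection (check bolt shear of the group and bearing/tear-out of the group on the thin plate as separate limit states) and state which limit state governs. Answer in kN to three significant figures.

398 kN (bolt shear governs)

Bolt shear: A_b = π·12²/4 = 113.1 mm²; R_n = 469 × 113.1 × 10 × 1 / 1000 = 530.4 kN → 0.75 × 530.4 = 398 kN.
Bearing (1.2 l_c t F_u ≤ 2.4 d t F_u): upper limit = 2.4·12·10·470 / 1000 = 135.4 kN.
  Edge l_c = 30 − 14/2 = 23 → r_n = 129.7 kN; interior l_c = 40 − 14 = 26 → r_n = 135.4 kN.
  R_n,bearing = 2·129.7 + 8·135.4 = 1342 kN → 0.75 × 1342 = 1010 kN.
Bolt shear governs: 398 kN.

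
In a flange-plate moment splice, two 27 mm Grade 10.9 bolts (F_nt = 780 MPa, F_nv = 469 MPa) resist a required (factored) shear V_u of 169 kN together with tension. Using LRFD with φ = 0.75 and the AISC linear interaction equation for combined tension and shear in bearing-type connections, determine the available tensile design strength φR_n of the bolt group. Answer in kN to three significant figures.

A_b = π·27²/4 = 572.6 mm²; f_rv = 169 × 1000 / (2 × 572.6) = 147.6 MPa.
F'_nt = 1.3 F_nt − (F_nt / φF_nv) f_rv = 1.3·780 − (780/(0.75·469))·147.6 = 686.7 MPa, capped at F_nt → F'_nt = 686.7 MPa.
R_n = F'_nt · A_b · n = 686.7 × 572.6 × 2 / 1000 = 786.4 kN.
Design strength φR_n = 0.75 × 786.4 = 590 kN.

590 kN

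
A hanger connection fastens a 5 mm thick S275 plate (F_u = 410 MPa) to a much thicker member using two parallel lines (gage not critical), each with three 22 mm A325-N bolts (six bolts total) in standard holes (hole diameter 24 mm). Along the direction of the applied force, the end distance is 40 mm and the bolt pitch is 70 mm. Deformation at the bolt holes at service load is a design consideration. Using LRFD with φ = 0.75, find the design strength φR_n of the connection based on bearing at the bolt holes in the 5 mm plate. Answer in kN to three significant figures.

Per bolt r_n = 1.2 l_c t F_u ≤ 2.4 d t F_u; upper limit = 2.4 × 22 × 5 × 410 / 1000 = 108.2 kN.
Edge bolt: l_c = 40 − 24/2 = 28 mm → 1.2 × 28 × 5 × 410 / 1000 = 68.88 → r_n = 68.88 kN.
Interior bolts: l_c = 70 − 24 = 46 mm → 1.2 × 46 × 5 × 410 / 1000 = 113.2 → r_n = 108.2 kN.
R_n = 2 × 68.88 + 4 × 108.2 = 570.7 kN.
Design strength φR_n = 0.75 × 570.7 = 428 kN.

428 kN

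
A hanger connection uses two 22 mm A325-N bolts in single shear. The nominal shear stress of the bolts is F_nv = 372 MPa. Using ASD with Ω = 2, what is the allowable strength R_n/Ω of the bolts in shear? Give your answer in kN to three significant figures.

141 kN

A_b = π × 22² / 4 = 380.1 mm².
R_n = F_nv · A_b · n · n_s = 372 × 380.1 × 2 × 1 / 1000 = 282.8 kN.
Allowable strength R_n/Ω = 282.8 / 2 = 141 kN.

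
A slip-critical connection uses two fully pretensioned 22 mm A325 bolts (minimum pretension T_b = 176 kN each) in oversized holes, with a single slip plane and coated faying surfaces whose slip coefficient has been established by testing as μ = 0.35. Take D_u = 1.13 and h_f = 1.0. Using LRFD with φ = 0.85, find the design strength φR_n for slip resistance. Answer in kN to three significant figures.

118 kN

R_n = μ · D_u · h_f · T_b · n_s · n_b = 0.35 × 1.13 × 1.0 × 176 × 1 × 2 = 139.2 kN.
Design strength φR_n = 0.85 × 139.2 = 118 kN.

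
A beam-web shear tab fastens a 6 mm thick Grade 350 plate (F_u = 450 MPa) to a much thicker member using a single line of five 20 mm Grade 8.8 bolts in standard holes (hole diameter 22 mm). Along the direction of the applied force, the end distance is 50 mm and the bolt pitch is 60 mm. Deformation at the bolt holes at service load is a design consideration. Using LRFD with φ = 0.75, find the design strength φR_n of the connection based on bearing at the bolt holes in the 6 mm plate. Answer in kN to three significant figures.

464 kN

Per bolt r_n = 1.2 l_c t F_u ≤ 2.4 d t F_u; upper limit = 2.4 × 20 × 6 × 450 / 1000 = 129.6 kN.
Edge bolt: l_c = 50 − 22/2 = 39 mm → 1.2 × 39 × 6 × 450 / 1000 = 126.4 → r_n = 126.4 kN.
Interior bolts: l_c = 60 − 22 = 38 mm → 1.2 × 38 × 6 × 450 / 1000 = 123.1 → r_n = 123.1 kN.
R_n = 1 × 126.4 + 4 × 123.1 = 618.8 kN.
Design strength φR_n = 0.75 × 618.8 = 464 kN.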